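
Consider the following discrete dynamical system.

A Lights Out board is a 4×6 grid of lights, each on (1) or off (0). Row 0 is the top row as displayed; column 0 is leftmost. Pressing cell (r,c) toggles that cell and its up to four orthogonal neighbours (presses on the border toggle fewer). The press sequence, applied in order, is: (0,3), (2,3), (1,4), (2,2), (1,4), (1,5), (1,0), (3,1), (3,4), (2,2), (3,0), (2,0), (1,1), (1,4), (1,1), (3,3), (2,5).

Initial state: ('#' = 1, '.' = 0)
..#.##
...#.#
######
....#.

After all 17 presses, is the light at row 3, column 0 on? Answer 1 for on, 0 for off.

gen 0: ..#.##
...#.#
######
....#.
gen 1: ...#.#
.....#
######
....#.
gen 2: ...#.#
...#.#
##...#
...##.
gen 3: ...###
....#.
##..##
...##.
gen 4: ...###
..#.#.
#.####
..###.
gen 5: ...#.#
..##.#
#.##.#
..###.
gen 6: ...#..
..###.
#.##..
..###.
gen 7: #..#..
#####.
..##..
..###.
gen 8: #..#..
#####.
.###..
##.##.
gen 9: #..#..
#####.
.####.
##...#
gen 10: #..#..
##.##.
....#.
###..#
gen 11: #..#..
##.##.
#...#.
..#..#
gen 12: #..#..
.#.##.
.#..#.
#.#..#
gen 13: ##.#..
#.###.
....#.
#.#..#
gen 14: ##.##.
#.#..#
......
#.#..#
gen 15: #..##.
.#...#
.#....
#.#..#
gen 16: #..##.
.#...#
.#.#..
#..###
gen 17: #..##.
.#....
.#.###
#..##.

1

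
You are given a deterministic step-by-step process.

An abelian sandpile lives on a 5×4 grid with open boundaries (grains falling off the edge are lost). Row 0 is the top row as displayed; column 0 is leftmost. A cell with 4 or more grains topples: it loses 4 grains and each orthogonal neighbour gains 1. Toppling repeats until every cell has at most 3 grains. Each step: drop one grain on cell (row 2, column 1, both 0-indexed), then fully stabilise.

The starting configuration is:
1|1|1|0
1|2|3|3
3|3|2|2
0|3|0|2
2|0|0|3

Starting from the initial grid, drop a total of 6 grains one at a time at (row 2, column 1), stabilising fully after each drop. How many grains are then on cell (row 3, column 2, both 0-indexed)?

2

k=0  1|1|1|0
1|2|3|3
3|3|2|2
0|3|0|2
2|0|0|3
k=1  1|1|1|0
2|3|3|3
0|2|3|2
2|0|1|2
2|1|0|3
k=2  1|1|1|0
2|3|3|3
0|3|3|2
2|0|1|2
2|1|0|3
k=3  1|2|2|1
3|1|2|1
1|2|2|0
2|1|2|3
2|1|0|3
k=4  1|2|2|1
3|1|2|1
1|3|2|0
2|1|2|3
2|1|0|3
k=5  1|2|2|1
3|2|2|1
2|0|3|0
2|2|2|3
2|1|0|3
k=6  1|2|2|1
3|2|2|1
2|1|3|0
2|2|2|3
2|1|0|3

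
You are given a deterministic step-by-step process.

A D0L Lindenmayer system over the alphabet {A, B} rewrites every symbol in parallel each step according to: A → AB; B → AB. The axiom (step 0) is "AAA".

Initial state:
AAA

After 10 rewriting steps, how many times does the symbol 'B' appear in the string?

1536

k=0  AAA
k=1  ABABAB
k=2  ABABABABABAB
k=3  ABABABABABABABABABABABAB
k=4  ABABABABABABABABABABABABABABABABABABABABABABABAB
k=5  ABABABABABABABABABABABABABABABABABABABABABABABABABABABABABABABABABABABABABABABABABABABABABABABAB
k=6  ABABABABABABABABABABABABABABABABABABABABABABABABABABABABAB…ABABABABABABABABABABABABABABABABABABABABABABABABABABABABAB  (len 192)
k=7  ABABABABABABABABABABABABABABABABABABABABABABABABABABABABAB…ABABABABABABABABABABABABABABABABABABABABABABABABABABABABAB  (len 384)
k=8  ABABABABABABABABABABABABABABABABABABABABABABABABABABABABAB…ABABABABABABABABABABABABABABABABABABABABABABABABABABABABAB  (len 768)
k=9  ABABABABABABABABABABABABABABABABABABABABABABABABABABABABAB…ABABABABABABABABABABABABABABABABABABABABABABABABABABABABAB  (len 1536)
k=10  ABABABABABABABABABABABABABABABABABABABABABABABABABABABABAB…ABABABABABABABABABABABABABABABABABABABABABABABABABABABABAB  (len 3072)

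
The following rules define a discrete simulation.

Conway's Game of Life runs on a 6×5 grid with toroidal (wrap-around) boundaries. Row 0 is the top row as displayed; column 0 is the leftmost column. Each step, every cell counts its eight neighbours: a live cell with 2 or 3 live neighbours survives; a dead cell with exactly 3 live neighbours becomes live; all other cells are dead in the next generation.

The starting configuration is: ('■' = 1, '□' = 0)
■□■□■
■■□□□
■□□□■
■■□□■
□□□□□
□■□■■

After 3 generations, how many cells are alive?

0) ■□■□■
■■□□□
■□□□■
■■□□■
□□□□□
□■□■■
1) □□■□□
□□□■□
□□□□□
□■□□■
□■■■□
□■■■■
2) □■□□■
□□□□□
□□□□□
■■□■□
□□□□□
■□□□■
3) □□□□■
□□□□□
□□□□□
□□□□□
□■□□□
■□□□■

4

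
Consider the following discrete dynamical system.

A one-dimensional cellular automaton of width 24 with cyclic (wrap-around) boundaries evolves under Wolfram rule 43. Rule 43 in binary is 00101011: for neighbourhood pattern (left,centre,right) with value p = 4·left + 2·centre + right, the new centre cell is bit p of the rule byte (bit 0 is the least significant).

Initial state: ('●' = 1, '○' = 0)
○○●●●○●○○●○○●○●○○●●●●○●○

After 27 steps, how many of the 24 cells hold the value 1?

0) ○○●●●○●○○●○○●○●○○●●●●○●○
1) ●●●○○●○○●○○●○●○○●●○○○●○○
2) ●○○○●○○●○○●○●○○●●○○●●○○●
3) ○○●●○○●○○●○●○○●●○○●●○○●●
4) ○●●○○●○○●○●○○●●○○●●○○●●○
5) ●●○○●○○●○●○○●●○○●●○○●●○○
6) ●○○●○○●○●○○●●○○●●○○●●○○●
7) ○○●○○●○●○○●●○○●●○○●●○○●●
8) ○●○○●○●○○●●○○●●○○●●○○●●○
9) ●○○●○●○○●●○○●●○○●●○○●●○○
10) ○○●○●○○●●○○●●○○●●○○●●○○●
11) ○●○●○○●●○○●●○○●●○○●●○○●○
12) ●○●○○●●○○●●○○●●○○●●○○●○○
13) ○●○○●●○○●●○○●●○○●●○○●○○●
14) ●○○●●○○●●○○●●○○●●○○●○○●○
15) ○○●●○○●●○○●●○○●●○○●○○●○●
16) ○●●○○●●○○●●○○●●○○●○○●○●○
17) ●●○○●●○○●●○○●●○○●○○●○●○○
18) ●○○●●○○●●○○●●○○●○○●○●○○●
19) ○○●●○○●●○○●●○○●○○●○●○○●●
20) ○●●○○●●○○●●○○●○○●○●○○●●○
21) ●●○○●●○○●●○○●○○●○●○○●●○○
22) ●○○●●○○●●○○●○○●○●○○●●○○●
23) ○○●●○○●●○○●○○●○●○○●●○○●●
24) ○●●○○●●○○●○○●○●○○●●○○●●○
25) ●●○○●●○○●○○●○●○○●●○○●●○○
26) ●○○●●○○●○○●○●○○●●○○●●○○●
27) ○○●●○○●○○●○●○○●●○○●●○○●●

11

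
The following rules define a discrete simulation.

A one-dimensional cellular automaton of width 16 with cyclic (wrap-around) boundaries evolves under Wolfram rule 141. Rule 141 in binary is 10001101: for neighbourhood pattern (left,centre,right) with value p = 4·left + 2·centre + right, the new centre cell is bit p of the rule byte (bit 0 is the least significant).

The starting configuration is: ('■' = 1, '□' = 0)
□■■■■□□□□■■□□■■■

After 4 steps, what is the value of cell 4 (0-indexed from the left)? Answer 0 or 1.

1

[0] □■■■■□□□□■■□□■■■
[1] □■■■□□■■□■□□□■■□
[2] □■■□□□■□□■□■□■□□
[3] □■□□■□■□□■□■□■□■
[4] □■□□■□■□□■□■□■□■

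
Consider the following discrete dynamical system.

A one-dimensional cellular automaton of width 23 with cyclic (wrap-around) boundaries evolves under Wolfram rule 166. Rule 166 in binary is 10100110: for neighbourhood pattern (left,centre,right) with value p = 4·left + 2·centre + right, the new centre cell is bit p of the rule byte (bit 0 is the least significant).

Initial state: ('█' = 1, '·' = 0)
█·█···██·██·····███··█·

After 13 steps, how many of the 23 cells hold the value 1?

10

step 0: █·█···██·██·····███··█·
step 1: ███··█··█······█·█··███
step 2: ██··██·██·····████·█·██
step 3: █··█··█······█·██·███·█
step 4: ··██·██·····███··█·█·█·
step 5: ·█··█······█·█··██████·
step 6: ██·██·····████·█·████··
step 7: ··█······█·██·███·██··█
step 8: ·██·····███··█·█·█···██
step 9: █······█·█··██████··█··
step 10: █·····████·█·████··██·█
step 11: ·····█·██·███·██··█··█·
step 12: ····███··█·█·█···██·██·
step 13: ···█·█··██████··█··█···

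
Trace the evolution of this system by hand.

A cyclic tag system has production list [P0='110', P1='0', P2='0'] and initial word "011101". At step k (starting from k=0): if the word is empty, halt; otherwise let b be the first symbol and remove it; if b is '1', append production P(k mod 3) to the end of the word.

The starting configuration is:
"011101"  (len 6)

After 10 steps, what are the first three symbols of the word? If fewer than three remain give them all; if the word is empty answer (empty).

000

[0] "011101"  (len 6)
[1] "11101"  (len 5)
[2] "11010"  (len 5)
[3] "10100"  (len 5)
[4] "0100110"  (len 7)
[5] "100110"  (len 6)
[6] "001100"  (len 6)
[7] "01100"  (len 5)
[8] "1100"  (len 4)
[9] "1000"  (len 4)
[10] "000110"  (len 6)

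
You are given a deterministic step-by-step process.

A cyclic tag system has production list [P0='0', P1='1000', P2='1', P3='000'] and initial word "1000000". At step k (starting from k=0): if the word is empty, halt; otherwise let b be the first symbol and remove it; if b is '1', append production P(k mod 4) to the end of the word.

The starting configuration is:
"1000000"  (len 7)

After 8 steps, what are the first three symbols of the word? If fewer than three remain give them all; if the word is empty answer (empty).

t=0: "1000000"  (len 7)
t=1: "0000000"  (len 7)
t=2: "000000"  (len 6)
t=3: "00000"  (len 5)
t=4: "0000"  (len 4)
t=5: "000"  (len 3)
t=6: "00"  (len 2)
t=7: "0"  (len 1)
t=8: (halted — word empty)

(empty)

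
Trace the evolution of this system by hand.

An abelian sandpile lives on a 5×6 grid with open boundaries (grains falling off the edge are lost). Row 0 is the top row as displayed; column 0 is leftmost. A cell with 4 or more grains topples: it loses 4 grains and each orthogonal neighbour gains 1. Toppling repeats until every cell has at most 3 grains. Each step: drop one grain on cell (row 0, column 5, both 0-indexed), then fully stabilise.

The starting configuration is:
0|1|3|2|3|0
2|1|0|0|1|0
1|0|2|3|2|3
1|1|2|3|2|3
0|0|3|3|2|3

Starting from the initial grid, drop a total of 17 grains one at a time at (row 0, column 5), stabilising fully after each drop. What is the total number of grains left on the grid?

50

step 0: 0|1|3|2|3|0
2|1|0|0|1|0
1|0|2|3|2|3
1|1|2|3|2|3
0|0|3|3|2|3
step 1: 0|1|3|2|3|1
2|1|0|0|1|0
1|0|2|3|2|3
1|1|2|3|2|3
0|0|3|3|2|3
step 2: 0|1|3|2|3|2
2|1|0|0|1|0
1|0|2|3|2|3
1|1|2|3|2|3
0|0|3|3|2|3
step 3: 0|1|3|2|3|3
2|1|0|0|1|0
1|0|2|3|2|3
1|1|2|3|2|3
0|0|3|3|2|3
step 4: 0|1|3|3|0|1
2|1|0|0|2|1
1|0|2|3|2|3
1|1|2|3|2|3
0|0|3|3|2|3
step 5: 0|1|3|3|0|2
2|1|0|0|2|1
1|0|2|3|2|3
1|1|2|3|2|3
0|0|3|3|2|3
step 6: 0|1|3|3|0|3
2|1|0|0|2|1
1|0|2|3|2|3
1|1|2|3|2|3
0|0|3|3|2|3
step 7: 0|1|3|3|1|0
2|1|0|0|2|2
1|0|2|3|2|3
1|1|2|3|2|3
0|0|3|3|2|3
step 8: 0|1|3|3|1|1
2|1|0|0|2|2
1|0|2|3|2|3
1|1|2|3|2|3
0|0|3|3|2|3
step 9: 0|1|3|3|1|2
2|1|0|0|2|2
1|0|2|3|2|3
1|1|2|3|2|3
0|0|3|3|2|3
step 10: 0|1|3|3|1|3
2|1|0|0|2|2
1|0|2|3|2|3
1|1|2|3|2|3
0|0|3|3|2|3
step 11: 0|1|3|3|2|0
2|1|0|0|2|3
1|0|2|3|2|3
1|1|2|3|2|3
0|0|3|3|2|3
step 12: 0|1|3|3|2|1
2|1|0|0|2|3
1|0|2|3|2|3
1|1|2|3|2|3
0|0|3|3|2|3
step 13: 0|1|3|3|2|2
2|1|0|0|2|3
1|0|2|3|2|3
1|1|2|3|2|3
0|0|3|3|2|3
step 14: 0|1|3|3|2|3
2|1|0|0|2|3
1|0|2|3|2|3
1|1|2|3|2|3
0|0|3|3|2|3
step 15: 0|1|3|3|3|1
2|1|0|0|3|1
1|0|2|3|3|1
1|1|2|3|3|1
0|0|3|3|3|0
step 16: 0|1|3|3|3|2
2|1|0|0|3|1
1|0|2|3|3|1
1|1|2|3|3|1
0|0|3|3|3|0
step 17: 0|1|3|3|3|3
2|1|0|0|3|1
1|0|2|3|3|1
1|1|2|3|3|1
0|0|3|3|3|0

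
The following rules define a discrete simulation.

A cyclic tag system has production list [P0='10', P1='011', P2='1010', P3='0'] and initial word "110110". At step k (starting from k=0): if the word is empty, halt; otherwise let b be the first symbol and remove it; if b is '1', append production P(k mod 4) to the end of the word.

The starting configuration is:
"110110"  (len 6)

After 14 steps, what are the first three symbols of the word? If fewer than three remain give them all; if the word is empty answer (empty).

gen 0: "110110"  (len 6)
gen 1: "1011010"  (len 7)
gen 2: "011010011"  (len 9)
gen 3: "11010011"  (len 8)
gen 4: "10100110"  (len 8)
gen 5: "010011010"  (len 9)
gen 6: "10011010"  (len 8)
gen 7: "00110101010"  (len 11)
gen 8: "0110101010"  (len 10)
gen 9: "110101010"  (len 9)
gen 10: "10101010011"  (len 11)
gen 11: "01010100111010"  (len 14)
gen 12: "1010100111010"  (len 13)
gen 13: "01010011101010"  (len 14)
gen 14: "1010011101010"  (len 13)

101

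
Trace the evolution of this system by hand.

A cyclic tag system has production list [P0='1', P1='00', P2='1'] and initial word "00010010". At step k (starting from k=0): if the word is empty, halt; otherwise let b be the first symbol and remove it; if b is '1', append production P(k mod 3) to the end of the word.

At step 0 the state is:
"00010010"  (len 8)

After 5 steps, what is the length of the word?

0) "00010010"  (len 8)
1) "0010010"  (len 7)
2) "010010"  (len 6)
3) "10010"  (len 5)
4) "00101"  (len 5)
5) "0101"  (len 4)

4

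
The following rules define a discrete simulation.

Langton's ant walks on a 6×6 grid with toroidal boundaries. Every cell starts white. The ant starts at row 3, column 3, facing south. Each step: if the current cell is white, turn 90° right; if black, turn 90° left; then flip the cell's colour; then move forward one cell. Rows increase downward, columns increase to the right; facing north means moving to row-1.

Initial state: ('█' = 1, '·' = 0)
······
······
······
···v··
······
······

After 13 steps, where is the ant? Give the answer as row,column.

t=0: ······
······
······
···v··
······
······
t=1: ······
······
······
··<█··
······
······
t=2: ······
······
··^···
··██··
······
······
t=3: ······
······
··█>··
··██··
······
······
t=4: ······
······
··██··
··█v··
······
······
t=5: ······
······
··██··
··█·>·
······
······
t=6: ······
······
··██··
··█·█·
····v·
······
t=7: ······
······
··██··
··█·█·
···<█·
······
t=8: ······
······
··██··
··█^█·
···██·
······
t=9: ······
······
··██··
··██>·
···██·
······
t=10: ······
······
··██^·
··██··
···██·
······
t=11: ······
······
··███>
··██··
···██·
······
t=12: ······
······
··████
··██·v
···██·
······
t=13: ······
······
··████
··██<█
···██·
······

3,4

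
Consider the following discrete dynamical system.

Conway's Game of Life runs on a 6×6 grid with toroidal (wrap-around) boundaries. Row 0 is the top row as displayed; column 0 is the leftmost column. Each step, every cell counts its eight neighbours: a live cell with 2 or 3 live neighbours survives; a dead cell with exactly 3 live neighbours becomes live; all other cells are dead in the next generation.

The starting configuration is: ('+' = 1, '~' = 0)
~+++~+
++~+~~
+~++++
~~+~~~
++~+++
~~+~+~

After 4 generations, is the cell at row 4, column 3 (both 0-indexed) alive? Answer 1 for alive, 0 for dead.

k=0  ~+++~+
++~+~~
+~++++
~~+~~~
++~+++
~~+~+~
k=1  ~~~~~+
~~~~~~
+~~~++
~~~~~~
++~~++
~~~~~~
k=2  ~~~~~~
+~~~+~
~~~~~+
~+~~~~
+~~~~+
~~~~+~
k=3  ~~~~~+
~~~~~+
+~~~~+
~~~~~+
+~~~~+
~~~~~+
k=4  +~~~++
~~~~++
+~~~++
~~~~+~
+~~~++
~~~~++

0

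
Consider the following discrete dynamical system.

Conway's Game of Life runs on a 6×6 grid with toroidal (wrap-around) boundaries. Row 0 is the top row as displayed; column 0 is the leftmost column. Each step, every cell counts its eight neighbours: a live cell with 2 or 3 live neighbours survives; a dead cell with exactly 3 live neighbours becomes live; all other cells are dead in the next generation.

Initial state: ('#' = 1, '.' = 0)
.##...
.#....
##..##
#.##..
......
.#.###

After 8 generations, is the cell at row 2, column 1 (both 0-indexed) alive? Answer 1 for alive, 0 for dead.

t=0: .##...
.#....
##..##
#.##..
......
.#.###
t=1: .#.##.
.....#
...###
#.###.
##...#
##.##.
t=2: .#.#..
#.#..#
#.#...
..#...
......
...#..
t=3: ##.##.
#.##.#
#.##.#
.#....
......
..#...
t=4: #...#.
......
...#.#
###...
......
.###..
t=5: .###..
....##
###...
###...
#..#..
.###..
t=6: ##....
....##
..##..
...#.#
#..#..
#...#.
t=7: ##..#.
######
..##.#
...#..
#..#..
#.....
t=8: ....#.
......
.....#
...#..
......
#.....

0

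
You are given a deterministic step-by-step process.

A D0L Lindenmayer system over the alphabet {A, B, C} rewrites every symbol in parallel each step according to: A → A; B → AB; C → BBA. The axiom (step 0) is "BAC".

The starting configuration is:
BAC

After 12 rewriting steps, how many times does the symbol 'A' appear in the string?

0) BAC
1) ABABBA
2) AABAABABA
3) AAABAAABAABA
4) AAAABAAAABAAABA
5) AAAAABAAAAABAAAABA
6) AAAAAABAAAAAABAAAAABA
7) AAAAAAABAAAAAAABAAAAAABA
8) AAAAAAAABAAAAAAAABAAAAAAABA
9) AAAAAAAAABAAAAAAAAABAAAAAAAABA
10) AAAAAAAAAABAAAAAAAAAABAAAAAAAAABA
11) AAAAAAAAAAABAAAAAAAAAAABAAAAAAAAAABA
12) AAAAAAAAAAAABAAAAAAAAAAAABAAAAAAAAAAABA

36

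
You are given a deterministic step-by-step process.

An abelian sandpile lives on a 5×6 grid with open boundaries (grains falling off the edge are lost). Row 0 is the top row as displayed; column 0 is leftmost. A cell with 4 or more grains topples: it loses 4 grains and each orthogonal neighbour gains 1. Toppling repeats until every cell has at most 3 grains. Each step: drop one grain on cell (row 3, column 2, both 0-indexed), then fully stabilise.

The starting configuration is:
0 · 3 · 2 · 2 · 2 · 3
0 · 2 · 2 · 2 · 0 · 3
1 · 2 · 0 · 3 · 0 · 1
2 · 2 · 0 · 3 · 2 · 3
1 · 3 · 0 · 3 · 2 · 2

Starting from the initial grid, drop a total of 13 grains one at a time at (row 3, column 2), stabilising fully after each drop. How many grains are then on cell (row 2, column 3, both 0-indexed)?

2

step 0: 0 · 3 · 2 · 2 · 2 · 3
0 · 2 · 2 · 2 · 0 · 3
1 · 2 · 0 · 3 · 0 · 1
2 · 2 · 0 · 3 · 2 · 3
1 · 3 · 0 · 3 · 2 · 2
step 1: 0 · 3 · 2 · 2 · 2 · 3
0 · 2 · 2 · 2 · 0 · 3
1 · 2 · 0 · 3 · 0 · 1
2 · 2 · 1 · 3 · 2 · 3
1 · 3 · 0 · 3 · 2 · 2
step 2: 0 · 3 · 2 · 2 · 2 · 3
0 · 2 · 2 · 2 · 0 · 3
1 · 2 · 0 · 3 · 0 · 1
2 · 2 · 2 · 3 · 2 · 3
1 · 3 · 0 · 3 · 2 · 2
step 3: 0 · 3 · 2 · 2 · 2 · 3
0 · 2 · 2 · 2 · 0 · 3
1 · 2 · 0 · 3 · 0 · 1
2 · 2 · 3 · 3 · 2 · 3
1 · 3 · 0 · 3 · 2 · 2
step 4: 0 · 3 · 2 · 2 · 2 · 3
0 · 2 · 2 · 3 · 0 · 3
1 · 2 · 2 · 0 · 1 · 1
2 · 3 · 1 · 2 · 3 · 3
1 · 3 · 2 · 0 · 3 · 2
step 5: 0 · 3 · 2 · 2 · 2 · 3
0 · 2 · 2 · 3 · 0 · 3
1 · 2 · 2 · 0 · 1 · 1
2 · 3 · 2 · 2 · 3 · 3
1 · 3 · 2 · 0 · 3 · 2
step 6: 0 · 3 · 2 · 2 · 2 · 3
0 · 2 · 2 · 3 · 0 · 3
1 · 2 · 2 · 0 · 1 · 1
2 · 3 · 3 · 2 · 3 · 3
1 · 3 · 2 · 0 · 3 · 2
step 7: 0 · 3 · 2 · 2 · 2 · 3
0 · 2 · 2 · 3 · 0 · 3
1 · 3 · 3 · 0 · 1 · 1
3 · 1 · 2 · 3 · 3 · 3
2 · 1 · 0 · 1 · 3 · 2
step 8: 0 · 3 · 2 · 2 · 2 · 3
0 · 2 · 2 · 3 · 0 · 3
1 · 3 · 3 · 0 · 1 · 1
3 · 1 · 3 · 3 · 3 · 3
2 · 1 · 0 · 1 · 3 · 2
step 9: 0 · 3 · 2 · 2 · 2 · 3
0 · 3 · 3 · 3 · 0 · 3
2 · 0 · 1 · 2 · 2 · 2
3 · 3 · 2 · 1 · 2 · 1
2 · 1 · 1 · 3 · 1 · 0
step 10: 0 · 3 · 2 · 2 · 2 · 3
0 · 3 · 3 · 3 · 0 · 3
2 · 0 · 1 · 2 · 2 · 2
3 · 3 · 3 · 1 · 2 · 1
2 · 1 · 1 · 3 · 1 · 0
step 11: 0 · 3 · 2 · 2 · 2 · 3
0 · 3 · 3 · 3 · 0 · 3
3 · 1 · 2 · 2 · 2 · 2
0 · 1 · 1 · 2 · 2 · 1
3 · 2 · 2 · 3 · 1 · 0
step 12: 0 · 3 · 2 · 2 · 2 · 3
0 · 3 · 3 · 3 · 0 · 3
3 · 1 · 2 · 2 · 2 · 2
0 · 1 · 2 · 2 · 2 · 1
3 · 2 · 2 · 3 · 1 · 0
step 13: 0 · 3 · 2 · 2 · 2 · 3
0 · 3 · 3 · 3 · 0 · 3
3 · 1 · 2 · 2 · 2 · 2
0 · 1 · 3 · 2 · 2 · 1
3 · 2 · 2 · 3 · 1 · 0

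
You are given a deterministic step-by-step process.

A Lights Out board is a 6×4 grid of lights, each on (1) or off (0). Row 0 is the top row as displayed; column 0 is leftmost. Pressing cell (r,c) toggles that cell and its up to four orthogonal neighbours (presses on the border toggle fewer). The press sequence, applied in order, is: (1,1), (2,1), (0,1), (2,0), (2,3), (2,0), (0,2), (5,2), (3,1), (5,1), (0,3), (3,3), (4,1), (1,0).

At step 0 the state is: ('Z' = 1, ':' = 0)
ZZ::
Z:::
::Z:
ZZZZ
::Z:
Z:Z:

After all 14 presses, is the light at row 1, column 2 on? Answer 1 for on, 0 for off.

0

gen 0: ZZ::
Z:::
::Z:
ZZZZ
::Z:
Z:Z:
gen 1: Z:::
:ZZ:
:ZZ:
ZZZZ
::Z:
Z:Z:
gen 2: Z:::
::Z:
Z:::
Z:ZZ
::Z:
Z:Z:
gen 3: :ZZ:
:ZZ:
Z:::
Z:ZZ
::Z:
Z:Z:
gen 4: :ZZ:
ZZZ:
:Z::
::ZZ
::Z:
Z:Z:
gen 5: :ZZ:
ZZZZ
:ZZZ
::Z:
::Z:
Z:Z:
gen 6: :ZZ:
:ZZZ
Z:ZZ
Z:Z:
::Z:
Z:Z:
gen 7: :::Z
:Z:Z
Z:ZZ
Z:Z:
::Z:
Z:Z:
gen 8: :::Z
:Z:Z
Z:ZZ
Z:Z:
::::
ZZ:Z
gen 9: :::Z
:Z:Z
ZZZZ
:Z::
:Z::
ZZ:Z
gen 10: :::Z
:Z:Z
ZZZZ
:Z::
::::
::ZZ
gen 11: ::Z:
:Z::
ZZZZ
:Z::
::::
::ZZ
gen 12: ::Z:
:Z::
ZZZ:
:ZZZ
:::Z
::ZZ
gen 13: ::Z:
:Z::
ZZZ:
::ZZ
ZZZZ
:ZZZ
gen 14: Z:Z:
Z:::
:ZZ:
::ZZ
ZZZZ
:ZZZ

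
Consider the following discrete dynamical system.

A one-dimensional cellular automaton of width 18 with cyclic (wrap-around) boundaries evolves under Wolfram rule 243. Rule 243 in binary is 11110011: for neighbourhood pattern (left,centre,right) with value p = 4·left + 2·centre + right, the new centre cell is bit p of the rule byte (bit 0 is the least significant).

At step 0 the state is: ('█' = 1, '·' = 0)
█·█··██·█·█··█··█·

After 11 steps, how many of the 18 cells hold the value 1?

11

k=0  █·█··██·█·█··█··█·
k=1  ·█·██·██·█·██·██·█
k=2  █·█·██·██·█·██·██·
k=3  ·█·█·██·██·█·██·██
k=4  █·█·█·██·██·█·██·█
k=5  ██·█·█·██·██·█·██·
k=6  ·██·█·█·██·██·█·██
k=7  █·██·█·█·██·██·█·█
k=8  ██·██·█·█·██·██·█·
k=9  ·██·██·█·█·██·██·█
k=10  █·██·██·█·█·██·██·
k=11  ·█·██·██·█·█·██·██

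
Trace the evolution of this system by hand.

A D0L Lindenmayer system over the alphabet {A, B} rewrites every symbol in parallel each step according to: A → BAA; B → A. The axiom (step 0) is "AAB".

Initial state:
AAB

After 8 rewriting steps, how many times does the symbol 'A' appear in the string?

k=0  AAB
k=1  BAABAAA
k=2  ABAABAAABAABAABAA
k=3  BAAABAABAAABAABAABAAABAABAAABAABAAABAABAA
k=4  ABAABAABAAABAABAAABAABAABAAABAABAAABAABAAABAABAABAAABAABAAABAABAABAAABAABAAABAABAABAAABAABAAABAABAA
k=5  BAAABAABAAABAABAAABAABAABAAABAABAAABAABAABAAABAABAAABAABAA…BAAABAABAAABAABAAABAABAABAAABAABAAABAABAABAAABAABAAABAABAA  (len 239)
k=6  ABAABAABAAABAABAAABAABAABAAABAABAAABAABAABAAABAABAAABAABAA…BAAABAABAAABAABAAABAABAABAAABAABAAABAABAABAAABAABAAABAABAA  (len 577)
k=7  BAAABAABAAABAABAAABAABAABAAABAABAAABAABAABAAABAABAAABAABAA…BAAABAABAAABAABAAABAABAABAAABAABAAABAABAABAAABAABAAABAABAA  (len 1393)
k=8  ABAABAABAAABAABAAABAABAABAAABAABAAABAABAABAAABAABAAABAABAA…BAAABAABAAABAABAAABAABAABAAABAABAAABAABAABAAABAABAAABAABAA  (len 3363)

2378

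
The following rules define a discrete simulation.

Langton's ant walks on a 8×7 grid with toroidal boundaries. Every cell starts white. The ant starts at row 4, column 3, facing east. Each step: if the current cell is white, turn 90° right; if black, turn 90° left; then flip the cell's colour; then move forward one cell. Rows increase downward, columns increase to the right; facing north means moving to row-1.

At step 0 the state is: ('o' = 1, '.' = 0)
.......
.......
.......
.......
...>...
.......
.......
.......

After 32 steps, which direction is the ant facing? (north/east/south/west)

west

step 0: .......
.......
.......
.......
...>...
.......
.......
.......
step 1: .......
.......
.......
.......
...o...
...v...
.......
.......
step 2: .......
.......
.......
.......
...o...
..<o...
.......
.......
step 3: .......
.......
.......
.......
..^o...
..oo...
.......
.......
step 4: .......
.......
.......
.......
..o>...
..oo...
.......
.......
step 5: .......
.......
.......
...^...
..o....
..oo...
.......
.......
step 6: .......
.......
.......
...o>..
..o....
..oo...
.......
.......
step 7: .......
.......
.......
...oo..
..o.v..
..oo...
.......
.......
step 8: .......
.......
.......
...oo..
..o<o..
..oo...
.......
.......
step 9: .......
.......
.......
...^o..
..ooo..
..oo...
.......
.......
step 10: .......
.......
.......
..<.o..
..ooo..
..oo...
.......
.......
step 11: .......
.......
..^....
..o.o..
..ooo..
..oo...
.......
.......
step 12: .......
.......
..o>...
..o.o..
..ooo..
..oo...
.......
.......
step 13: .......
.......
..oo...
..ovo..
..ooo..
..oo...
.......
.......
step 14: .......
.......
..oo...
..<oo..
..ooo..
..oo...
.......
.......
step 15: .......
.......
..oo...
...oo..
..voo..
..oo...
.......
.......
step 16: .......
.......
..oo...
...oo..
...>o..
..oo...
.......
.......
step 17: .......
.......
..oo...
...^o..
....o..
..oo...
.......
.......
step 18: .......
.......
..oo...
..<.o..
....o..
..oo...
.......
.......
step 19: .......
.......
..^o...
..o.o..
....o..
..oo...
.......
.......
step 20: .......
.......
.<.o...
..o.o..
....o..
..oo...
.......
.......
step 21: .......
.^.....
.o.o...
..o.o..
....o..
..oo...
.......
.......
step 22: .......
.o>....
.o.o...
..o.o..
....o..
..oo...
.......
.......
step 23: .......
.oo....
.ovo...
..o.o..
....o..
..oo...
.......
.......
step 24: .......
.oo....
.<oo...
..o.o..
....o..
..oo...
.......
.......
step 25: .......
.oo....
..oo...
.vo.o..
....o..
..oo...
.......
.......
step 26: .......
.oo....
..oo...
<oo.o..
....o..
..oo...
.......
.......
step 27: .......
.oo....
^.oo...
ooo.o..
....o..
..oo...
.......
.......
step 28: .......
.oo....
o>oo...
ooo.o..
....o..
..oo...
.......
.......
step 29: .......
.oo....
oooo...
ovo.o..
....o..
..oo...
.......
.......
step 30: .......
.oo....
oooo...
o.>.o..
....o..
..oo...
.......
.......
step 31: .......
.oo....
oo^o...
o...o..
....o..
..oo...
.......
.......
step 32: .......
.oo....
o<.o...
o...o..
....o..
..oo...
.......
.......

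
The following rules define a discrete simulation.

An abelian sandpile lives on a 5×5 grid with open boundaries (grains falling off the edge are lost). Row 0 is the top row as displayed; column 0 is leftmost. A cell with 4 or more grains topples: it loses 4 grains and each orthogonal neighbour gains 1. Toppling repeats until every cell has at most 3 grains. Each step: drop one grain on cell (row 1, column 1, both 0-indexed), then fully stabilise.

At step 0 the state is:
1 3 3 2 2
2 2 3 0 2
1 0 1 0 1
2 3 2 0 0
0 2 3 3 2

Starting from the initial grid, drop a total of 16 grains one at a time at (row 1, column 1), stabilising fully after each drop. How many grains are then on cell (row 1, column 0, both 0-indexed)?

0) 1 3 3 2 2
2 2 3 0 2
1 0 1 0 1
2 3 2 0 0
0 2 3 3 2
1) 1 3 3 2 2
2 3 3 0 2
1 0 1 0 1
2 3 2 0 0
0 2 3 3 2
2) 2 1 1 3 2
3 2 1 1 2
1 1 2 0 1
2 3 2 0 0
0 2 3 3 2
3) 2 1 1 3 2
3 3 1 1 2
1 1 2 0 1
2 3 2 0 0
0 2 3 3 2
4) 3 2 1 3 2
0 1 2 1 2
2 2 2 0 1
2 3 2 0 0
0 2 3 3 2
5) 3 2 1 3 2
0 2 2 1 2
2 2 2 0 1
2 3 2 0 0
0 2 3 3 2
6) 3 2 1 3 2
0 3 2 1 2
2 2 2 0 1
2 3 2 0 0
0 2 3 3 2
7) 3 3 1 3 2
1 0 3 1 2
2 3 2 0 1
2 3 2 0 0
0 2 3 3 2
8) 3 3 1 3 2
1 1 3 1 2
2 3 2 0 1
2 3 2 0 0
0 2 3 3 2
9) 3 3 1 3 2
1 2 3 1 2
2 3 2 0 1
2 3 2 0 0
0 2 3 3 2
10) 3 3 1 3 2
1 3 3 1 2
2 3 2 0 1
2 3 2 0 0
0 2 3 3 2
11) 0 1 3 3 2
3 3 1 2 2
3 2 1 1 1
3 2 1 2 0
1 0 2 0 3
12) 1 2 3 3 2
1 2 2 2 2
2 1 2 1 1
1 0 2 2 0
2 1 2 0 3
13) 1 2 3 3 2
1 3 2 2 2
2 1 2 1 1
1 0 2 2 0
2 1 2 0 3
14) 1 3 3 3 2
2 0 3 2 2
2 2 2 1 1
1 0 2 2 0
2 1 2 0 3
15) 1 3 3 3 2
2 1 3 2 2
2 2 2 1 1
1 0 2 2 0
2 1 2 0 3
16) 1 3 3 3 2
2 2 3 2 2
2 2 2 1 1
1 0 2 2 0
2 1 2 0 3

2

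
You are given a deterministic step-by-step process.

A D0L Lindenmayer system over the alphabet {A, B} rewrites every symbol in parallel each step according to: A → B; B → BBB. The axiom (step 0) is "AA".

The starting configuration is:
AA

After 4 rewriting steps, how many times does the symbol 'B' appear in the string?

54

[0] AA
[1] BB
[2] BBBBBB
[3] BBBBBBBBBBBBBBBBBB
[4] BBBBBBBBBBBBBBBBBBBBBBBBBBBBBBBBBBBBBBBBBBBBBBBBBBBBBB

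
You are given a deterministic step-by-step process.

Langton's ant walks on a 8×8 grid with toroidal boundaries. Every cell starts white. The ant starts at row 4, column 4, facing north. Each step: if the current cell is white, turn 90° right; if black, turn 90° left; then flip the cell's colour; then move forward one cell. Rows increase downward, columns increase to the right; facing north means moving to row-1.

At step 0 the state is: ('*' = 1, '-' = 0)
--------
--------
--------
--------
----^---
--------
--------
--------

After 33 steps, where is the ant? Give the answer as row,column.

step 0: --------
--------
--------
--------
----^---
--------
--------
--------
step 1: --------
--------
--------
--------
----*>--
--------
--------
--------
step 2: --------
--------
--------
--------
----**--
-----v--
--------
--------
step 3: --------
--------
--------
--------
----**--
----<*--
--------
--------
step 4: --------
--------
--------
--------
----^*--
----**--
--------
--------
step 5: --------
--------
--------
--------
---<-*--
----**--
--------
--------
step 6: --------
--------
--------
---^----
---*-*--
----**--
--------
--------
step 7: --------
--------
--------
---*>---
---*-*--
----**--
--------
--------
step 8: --------
--------
--------
---**---
---*v*--
----**--
--------
--------
step 9: --------
--------
--------
---**---
---<**--
----**--
--------
--------
step 10: --------
--------
--------
---**---
----**--
---v**--
--------
--------
step 11: --------
--------
--------
---**---
----**--
--<***--
--------
--------
step 12: --------
--------
--------
---**---
--^-**--
--****--
--------
--------
step 13: --------
--------
--------
---**---
--*>**--
--****--
--------
--------
step 14: --------
--------
--------
---**---
--****--
--*v**--
--------
--------
step 15: --------
--------
--------
---**---
--****--
--*->*--
--------
--------
step 16: --------
--------
--------
---**---
--**^*--
--*--*--
--------
--------
step 17: --------
--------
--------
---**---
--*<-*--
--*--*--
--------
--------
step 18: --------
--------
--------
---**---
--*--*--
--*v-*--
--------
--------
step 19: --------
--------
--------
---**---
--*--*--
--<*-*--
--------
--------
step 20: --------
--------
--------
---**---
--*--*--
---*-*--
--v-----
--------
step 21: --------
--------
--------
---**---
--*--*--
---*-*--
-<*-----
--------
step 22: --------
--------
--------
---**---
--*--*--
-^-*-*--
-**-----
--------
step 23: --------
--------
--------
---**---
--*--*--
-*>*-*--
-**-----
--------
step 24: --------
--------
--------
---**---
--*--*--
-***-*--
-*v-----
--------
step 25: --------
--------
--------
---**---
--*--*--
-***-*--
-*->----
--------
step 26: --------
--------
--------
---**---
--*--*--
-***-*--
-*-*----
---v----
step 27: --------
--------
--------
---**---
--*--*--
-***-*--
-*-*----
--<*----
step 28: --------
--------
--------
---**---
--*--*--
-***-*--
-*^*----
--**----
step 29: --------
--------
--------
---**---
--*--*--
-***-*--
-**>----
--**----
step 30: --------
--------
--------
---**---
--*--*--
-**^-*--
-**-----
--**----
step 31: --------
--------
--------
---**---
--*--*--
-*<--*--
-**-----
--**----
step 32: --------
--------
--------
---**---
--*--*--
-*---*--
-*v-----
--**----
step 33: --------
--------
--------
---**---
--*--*--
-*---*--
-*->----
--**----

6,3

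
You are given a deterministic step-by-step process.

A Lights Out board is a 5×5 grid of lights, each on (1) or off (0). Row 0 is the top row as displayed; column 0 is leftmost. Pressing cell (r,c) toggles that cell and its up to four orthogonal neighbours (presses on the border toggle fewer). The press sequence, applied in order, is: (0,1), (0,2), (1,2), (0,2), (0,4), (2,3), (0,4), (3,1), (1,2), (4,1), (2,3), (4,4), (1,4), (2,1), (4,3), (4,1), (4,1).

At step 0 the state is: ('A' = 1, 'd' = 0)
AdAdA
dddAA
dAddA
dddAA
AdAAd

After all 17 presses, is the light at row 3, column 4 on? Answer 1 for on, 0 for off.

t=0: AdAdA
dddAA
dAddA
dddAA
AdAAd
t=1: dAddA
dAdAA
dAddA
dddAA
AdAAd
t=2: ddAAA
dAAAA
dAddA
dddAA
AdAAd
t=3: dddAA
ddddA
dAAdA
dddAA
AdAAd
t=4: dAAdA
ddAdA
dAAdA
dddAA
AdAAd
t=5: dAAAd
ddAdd
dAAdA
dddAA
AdAAd
t=6: dAAAd
ddAAd
dAdAd
ddddA
AdAAd
t=7: dAAdA
ddAAA
dAdAd
ddddA
AdAAd
t=8: dAAdA
ddAAA
dddAd
AAAdA
AAAAd
t=9: dAddA
dAddA
ddAAd
AAAdA
AAAAd
t=10: dAddA
dAddA
ddAAd
AdAdA
dddAd
t=11: dAddA
dAdAA
ddddA
AdAAA
dddAd
t=12: dAddA
dAdAA
ddddA
AdAAd
ddddA
t=13: dAddd
dAddd
ddddd
AdAAd
ddddA
t=14: dAddd
ddddd
AAAdd
AAAAd
ddddA
t=15: dAddd
ddddd
AAAdd
AAAdd
ddAAd
t=16: dAddd
ddddd
AAAdd
AdAdd
AAdAd
t=17: dAddd
ddddd
AAAdd
AAAdd
ddAAd

0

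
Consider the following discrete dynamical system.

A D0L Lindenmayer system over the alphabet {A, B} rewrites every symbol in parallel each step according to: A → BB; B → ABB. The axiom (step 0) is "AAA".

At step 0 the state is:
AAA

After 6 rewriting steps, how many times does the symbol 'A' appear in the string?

264

[0] AAA
[1] BBBBBB
[2] ABBABBABBABBABBABB
[3] BBABBABBBBABBABBBBABBABBBBABBABBBBABBABBBBABBABB
[4] ABBABBBBABBABBBBABBABBABBABBBBABBABBBBABBABBABBABBBBABBABB…ABBABBBBABBABBABBABBBBABBABBBBABBABBABBABBBBABBABBBBABBABB  (len 132)
[5] BBABBABBBBABBABBABBABBBBABBABBBBABBABBABBABBBBABBABBBBABBA…ABBABBBBABBABBABBABBBBABBABBBBABBABBABBABBBBABBABBBBABBABB  (len 360)
[6] ABBABBBBABBABBBBABBABBABBABBBBABBABBBBABBABBBBABBABBBBABBA…ABBABBBBABBABBABBABBBBABBABBBBABBABBABBABBBBABBABBBBABBABB  (len 984)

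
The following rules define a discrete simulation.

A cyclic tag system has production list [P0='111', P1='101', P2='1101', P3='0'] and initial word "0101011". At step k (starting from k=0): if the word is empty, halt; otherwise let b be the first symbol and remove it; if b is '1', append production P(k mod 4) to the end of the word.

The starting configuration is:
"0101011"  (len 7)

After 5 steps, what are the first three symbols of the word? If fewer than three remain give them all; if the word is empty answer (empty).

gen 0: "0101011"  (len 7)
gen 1: "101011"  (len 6)
gen 2: "01011101"  (len 8)
gen 3: "1011101"  (len 7)
gen 4: "0111010"  (len 7)
gen 5: "111010"  (len 6)

111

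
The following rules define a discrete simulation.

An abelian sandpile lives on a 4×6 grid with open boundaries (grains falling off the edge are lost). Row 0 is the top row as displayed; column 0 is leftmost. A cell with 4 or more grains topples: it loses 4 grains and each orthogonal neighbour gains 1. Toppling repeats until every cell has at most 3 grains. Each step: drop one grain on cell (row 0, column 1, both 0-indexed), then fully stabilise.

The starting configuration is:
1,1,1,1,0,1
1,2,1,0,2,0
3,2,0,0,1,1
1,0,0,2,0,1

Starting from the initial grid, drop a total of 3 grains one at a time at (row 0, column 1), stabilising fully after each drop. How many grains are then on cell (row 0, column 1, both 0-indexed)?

0

step 0: 1,1,1,1,0,1
1,2,1,0,2,0
3,2,0,0,1,1
1,0,0,2,0,1
step 1: 1,2,1,1,0,1
1,2,1,0,2,0
3,2,0,0,1,1
1,0,0,2,0,1
step 2: 1,3,1,1,0,1
1,2,1,0,2,0
3,2,0,0,1,1
1,0,0,2,0,1
step 3: 2,0,2,1,0,1
1,3,1,0,2,0
3,2,0,0,1,1
1,0,0,2,0,1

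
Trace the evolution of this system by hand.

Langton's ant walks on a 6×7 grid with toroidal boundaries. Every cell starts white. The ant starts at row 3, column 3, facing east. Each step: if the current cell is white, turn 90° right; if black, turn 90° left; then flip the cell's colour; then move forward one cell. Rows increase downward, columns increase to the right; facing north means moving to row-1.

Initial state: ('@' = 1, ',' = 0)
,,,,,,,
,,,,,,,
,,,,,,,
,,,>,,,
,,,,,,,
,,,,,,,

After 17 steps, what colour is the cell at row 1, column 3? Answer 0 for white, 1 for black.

1

gen 0: ,,,,,,,
,,,,,,,
,,,,,,,
,,,>,,,
,,,,,,,
,,,,,,,
gen 1: ,,,,,,,
,,,,,,,
,,,,,,,
,,,@,,,
,,,v,,,
,,,,,,,
gen 2: ,,,,,,,
,,,,,,,
,,,,,,,
,,,@,,,
,,<@,,,
,,,,,,,
gen 3: ,,,,,,,
,,,,,,,
,,,,,,,
,,^@,,,
,,@@,,,
,,,,,,,
gen 4: ,,,,,,,
,,,,,,,
,,,,,,,
,,@>,,,
,,@@,,,
,,,,,,,
gen 5: ,,,,,,,
,,,,,,,
,,,^,,,
,,@,,,,
,,@@,,,
,,,,,,,
gen 6: ,,,,,,,
,,,,,,,
,,,@>,,
,,@,,,,
,,@@,,,
,,,,,,,
gen 7: ,,,,,,,
,,,,,,,
,,,@@,,
,,@,v,,
,,@@,,,
,,,,,,,
gen 8: ,,,,,,,
,,,,,,,
,,,@@,,
,,@<@,,
,,@@,,,
,,,,,,,
gen 9: ,,,,,,,
,,,,,,,
,,,^@,,
,,@@@,,
,,@@,,,
,,,,,,,
gen 10: ,,,,,,,
,,,,,,,
,,<,@,,
,,@@@,,
,,@@,,,
,,,,,,,
gen 11: ,,,,,,,
,,^,,,,
,,@,@,,
,,@@@,,
,,@@,,,
,,,,,,,
gen 12: ,,,,,,,
,,@>,,,
,,@,@,,
,,@@@,,
,,@@,,,
,,,,,,,
gen 13: ,,,,,,,
,,@@,,,
,,@v@,,
,,@@@,,
,,@@,,,
,,,,,,,
gen 14: ,,,,,,,
,,@@,,,
,,<@@,,
,,@@@,,
,,@@,,,
,,,,,,,
gen 15: ,,,,,,,
,,@@,,,
,,,@@,,
,,v@@,,
,,@@,,,
,,,,,,,
gen 16: ,,,,,,,
,,@@,,,
,,,@@,,
,,,>@,,
,,@@,,,
,,,,,,,
gen 17: ,,,,,,,
,,@@,,,
,,,^@,,
,,,,@,,
,,@@,,,
,,,,,,,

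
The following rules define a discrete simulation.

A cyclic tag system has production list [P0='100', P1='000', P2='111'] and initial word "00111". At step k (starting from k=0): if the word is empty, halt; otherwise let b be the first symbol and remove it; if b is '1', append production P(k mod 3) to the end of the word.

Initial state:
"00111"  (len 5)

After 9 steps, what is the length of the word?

17

t=0: "00111"  (len 5)
t=1: "0111"  (len 4)
t=2: "111"  (len 3)
t=3: "11111"  (len 5)
t=4: "1111100"  (len 7)
t=5: "111100000"  (len 9)
t=6: "11100000111"  (len 11)
t=7: "1100000111100"  (len 13)
t=8: "100000111100000"  (len 15)
t=9: "00000111100000111"  (len 17)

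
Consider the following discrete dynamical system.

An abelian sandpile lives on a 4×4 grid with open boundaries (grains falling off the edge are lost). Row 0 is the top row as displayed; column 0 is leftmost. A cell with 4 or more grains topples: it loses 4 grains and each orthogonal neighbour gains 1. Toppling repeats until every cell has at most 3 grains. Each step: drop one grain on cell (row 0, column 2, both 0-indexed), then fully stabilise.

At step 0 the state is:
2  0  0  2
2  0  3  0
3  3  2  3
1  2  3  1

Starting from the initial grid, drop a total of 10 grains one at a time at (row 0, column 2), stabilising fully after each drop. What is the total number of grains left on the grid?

32

t=0: 2  0  0  2
2  0  3  0
3  3  2  3
1  2  3  1
t=1: 2  0  1  2
2  0  3  0
3  3  2  3
1  2  3  1
t=2: 2  0  2  2
2  0  3  0
3  3  2  3
1  2  3  1
t=3: 2  0  3  2
2  0  3  0
3  3  2  3
1  2  3  1
t=4: 2  1  1  3
2  1  0  1
3  3  3  3
1  2  3  1
t=5: 2  1  2  3
2  1  0  1
3  3  3  3
1  2  3  1
t=6: 2  1  3  3
2  1  0  1
3  3  3  3
1  2  3  1
t=7: 2  2  1  0
2  1  1  2
3  3  3  3
1  2  3  1
t=8: 2  2  2  0
2  1  1  2
3  3  3  3
1  2  3  1
t=9: 2  2  3  0
2  1  1  2
3  3  3  3
1  2  3  1
t=10: 2  3  0  1
2  1  2  2
3  3  3  3
1  2  3  1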